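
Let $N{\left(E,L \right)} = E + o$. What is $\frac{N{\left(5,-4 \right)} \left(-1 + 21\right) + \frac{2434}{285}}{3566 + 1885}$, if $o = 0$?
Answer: $\frac{30934}{1553535} \approx 0.019912$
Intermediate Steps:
$N{\left(E,L \right)} = E$ ($N{\left(E,L \right)} = E + 0 = E$)
$\frac{N{\left(5,-4 \right)} \left(-1 + 21\right) + \frac{2434}{285}}{3566 + 1885} = \frac{5 \left(-1 + 21\right) + \frac{2434}{285}}{3566 + 1885} = \frac{5 \cdot 20 + 2434 \cdot \frac{1}{285}}{5451} = \left(100 + \frac{2434}{285}\right) \frac{1}{5451} = \frac{30934}{285} \cdot \frac{1}{5451} = \frac{30934}{1553535}$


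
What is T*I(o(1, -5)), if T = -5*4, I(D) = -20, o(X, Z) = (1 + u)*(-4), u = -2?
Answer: 400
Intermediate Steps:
o(X, Z) = 4 (o(X, Z) = (1 - 2)*(-4) = -1*(-4) = 4)
T = -20
T*I(o(1, -5)) = -20*(-20) = 400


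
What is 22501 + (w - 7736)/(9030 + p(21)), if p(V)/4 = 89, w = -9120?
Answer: 105588765/4693 ≈ 22499.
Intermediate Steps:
p(V) = 356 (p(V) = 4*89 = 356)
22501 + (w - 7736)/(9030 + p(21)) = 22501 + (-9120 - 7736)/(9030 + 356) = 22501 - 16856/9386 = 22501 - 16856*1/9386 = 22501 - 8428/4693 = 105588765/4693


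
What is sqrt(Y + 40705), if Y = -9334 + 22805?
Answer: 4*sqrt(3386) ≈ 232.76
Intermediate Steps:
Y = 13471
sqrt(Y + 40705) = sqrt(13471 + 40705) = sqrt(54176) = 4*sqrt(3386)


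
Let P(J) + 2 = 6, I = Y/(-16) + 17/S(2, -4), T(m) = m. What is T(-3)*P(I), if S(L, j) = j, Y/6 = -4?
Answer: -12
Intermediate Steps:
Y = -24 (Y = 6*(-4) = -24)
I = -11/4 (I = -24/(-16) + 17/(-4) = -24*(-1/16) + 17*(-¼) = 3/2 - 17/4 = -11/4 ≈ -2.7500)
P(J) = 4 (P(J) = -2 + 6 = 4)
T(-3)*P(I) = -3*4 = -12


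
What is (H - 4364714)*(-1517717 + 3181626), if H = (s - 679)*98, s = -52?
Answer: -7381686019968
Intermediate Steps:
H = -71638 (H = (-52 - 679)*98 = -731*98 = -71638)
(H - 4364714)*(-1517717 + 3181626) = (-71638 - 4364714)*(-1517717 + 3181626) = -4436352*1663909 = -7381686019968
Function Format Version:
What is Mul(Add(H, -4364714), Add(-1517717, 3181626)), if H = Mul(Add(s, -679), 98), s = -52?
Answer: -7381686019968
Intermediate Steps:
H = -71638 (H = Mul(Add(-52, -679), 98) = Mul(-731, 98) = -71638)
Mul(Add(H, -4364714), Add(-1517717, 3181626)) = Mul(Add(-71638, -4364714), Add(-1517717, 3181626)) = Mul(-4436352, 1663909) = -7381686019968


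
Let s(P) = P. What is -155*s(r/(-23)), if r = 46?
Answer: 310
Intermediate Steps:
-155*s(r/(-23)) = -7130/(-23) = -7130*(-1)/23 = -155*(-2) = 310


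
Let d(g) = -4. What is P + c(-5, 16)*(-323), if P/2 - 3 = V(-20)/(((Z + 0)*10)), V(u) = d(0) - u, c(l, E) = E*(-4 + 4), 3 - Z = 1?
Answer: 38/5 ≈ 7.6000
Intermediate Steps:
Z = 2 (Z = 3 - 1*1 = 3 - 1 = 2)
c(l, E) = 0 (c(l, E) = E*0 = 0)
V(u) = -4 - u
P = 38/5 (P = 6 + 2*((-4 - 1*(-20))/(((2 + 0)*10))) = 6 + 2*((-4 + 20)/((2*10))) = 6 + 2*(16/20) = 6 + 2*(16*(1/20)) = 6 + 2*(4/5) = 6 + 8/5 = 38/5 ≈ 7.6000)
P + c(-5, 16)*(-323) = 38/5 + 0*(-323) = 38/5 + 0 = 38/5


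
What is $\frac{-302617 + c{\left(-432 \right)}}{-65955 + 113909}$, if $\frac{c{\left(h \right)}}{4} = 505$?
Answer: $- \frac{300597}{47954} \approx -6.2684$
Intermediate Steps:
$c{\left(h \right)} = 2020$ ($c{\left(h \right)} = 4 \cdot 505 = 2020$)
$\frac{-302617 + c{\left(-432 \right)}}{-65955 + 113909} = \frac{-302617 + 2020}{-65955 + 113909} = - \frac{300597}{47954}$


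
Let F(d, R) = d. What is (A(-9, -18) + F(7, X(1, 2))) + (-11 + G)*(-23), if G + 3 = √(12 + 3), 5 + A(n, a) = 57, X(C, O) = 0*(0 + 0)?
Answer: 381 - 23*√15 ≈ 291.92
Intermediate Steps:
X(C, O) = 0 (X(C, O) = 0*0 = 0)
A(n, a) = 52 (A(n, a) = -5 + 57 = 52)
G = -3 + √15 (G = -3 + √(12 + 3) = -3 + √15 ≈ 0.87298)
(A(-9, -18) + F(7, X(1, 2))) + (-11 + G)*(-23) = (52 + 7) + (-11 + (-3 + √15))*(-23) = 59 + (-14 + √15)*(-23) = 59 + (322 - 23*√15) = 381 - 23*√15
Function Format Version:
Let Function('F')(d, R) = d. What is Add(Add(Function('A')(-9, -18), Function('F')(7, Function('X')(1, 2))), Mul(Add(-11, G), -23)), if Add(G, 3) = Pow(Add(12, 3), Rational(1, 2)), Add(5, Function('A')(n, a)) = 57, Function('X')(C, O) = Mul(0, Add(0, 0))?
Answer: Add(381, Mul(-23, Pow(15, Rational(1, 2)))) ≈ 291.92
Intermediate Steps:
Function('X')(C, O) = 0 (Function('X')(C, O) = Mul(0, 0) = 0)
Function('A')(n, a) = 52 (Function('A')(n, a) = Add(-5, 57) = 52)
G = Add(-3, Pow(15, Rational(1, 2))) (G = Add(-3, Pow(Add(12, 3), Rational(1, 2))) = Add(-3, Pow(15, Rational(1, 2))) ≈ 0.87298)
Add(Add(Function('A')(-9, -18), Function('F')(7, Function('X')(1, 2))), Mul(Add(-11, G), -23)) = Add(Add(52, 7), Mul(Add(-11, Add(-3, Pow(15, Rational(1, 2)))), -23)) = Add(59, Mul(Add(-14, Pow(15, Rational(1, 2))), -23)) = Add(59, Add(322, Mul(-23, Pow(15, Rational(1, 2))))) = Add(381, Mul(-23, Pow(15, Rational(1, 2))))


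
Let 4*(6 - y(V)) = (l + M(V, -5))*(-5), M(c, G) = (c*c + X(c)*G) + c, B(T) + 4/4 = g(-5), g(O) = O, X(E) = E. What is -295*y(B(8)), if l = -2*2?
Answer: -22420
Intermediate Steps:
B(T) = -6 (B(T) = -1 - 5 = -6)
M(c, G) = c + c**2 + G*c (M(c, G) = (c*c + c*G) + c = (c**2 + G*c) + c = c + c**2 + G*c)
l = -4
y(V) = 1 + 5*V*(-4 + V)/4 (y(V) = 6 - (-4 + V*(1 - 5 + V))*(-5)/4 = 6 - (-4 + V*(-4 + V))*(-5)/4 = 6 - (20 - 5*V*(-4 + V))/4 = 6 + (-5 + 5*V*(-4 + V)/4) = 1 + 5*V*(-4 + V)/4)
-295*y(B(8)) = -295*(1 - 5*(-6) + (5/4)*(-6)**2) = -295*(1 + 30 + (5/4)*36) = -295*(1 + 30 + 45) = -295*76 = -22420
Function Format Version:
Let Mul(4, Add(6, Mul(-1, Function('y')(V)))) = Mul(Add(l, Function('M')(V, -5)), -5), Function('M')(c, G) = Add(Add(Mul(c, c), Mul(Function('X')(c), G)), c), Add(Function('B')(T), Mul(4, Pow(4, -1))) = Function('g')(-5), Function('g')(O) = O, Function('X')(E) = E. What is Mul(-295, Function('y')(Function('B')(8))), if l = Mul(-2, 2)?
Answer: -22420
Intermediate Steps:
Function('B')(T) = -6 (Function('B')(T) = Add(-1, -5) = -6)
Function('M')(c, G) = Add(c, Pow(c, 2), Mul(G, c)) (Function('M')(c, G) = Add(Add(Mul(c, c), Mul(c, G)), c) = Add(Add(Pow(c, 2), Mul(G, c)), c) = Add(c, Pow(c, 2), Mul(G, c)))
l = -4
Function('y')(V) = Add(1, Mul(Rational(5, 4), V, Add(-4, V))) (Function('y')(V) = Add(6, Mul(Rational(-1, 4), Mul(Add(-4, Mul(V, Add(1, -5, V))), -5))) = Add(6, Mul(Rational(-1, 4), Mul(Add(-4, Mul(V, Add(-4, V))), -5))) = Add(6, Mul(Rational(-1, 4), Add(20, Mul(-5, V, Add(-4, V))))) = Add(6, Add(-5, Mul(Rational(5, 4), V, Add(-4, V)))) = Add(1, Mul(Rational(5, 4), V, Add(-4, V))))
Mul(-295, Function('y')(Function('B')(8))) = Mul(-295, Add(1, Mul(-5, -6), Mul(Rational(5, 4), Pow(-6, 2)))) = Mul(-295, Add(1, 30, Mul(Rational(5, 4), 36))) = Mul(-295, Add(1, 30, 45)) = Mul(-295, 76) = -22420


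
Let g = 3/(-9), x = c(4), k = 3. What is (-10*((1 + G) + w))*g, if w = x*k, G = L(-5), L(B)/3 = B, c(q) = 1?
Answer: -110/3 ≈ -36.667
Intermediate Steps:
x = 1
L(B) = 3*B
G = -15 (G = 3*(-5) = -15)
g = -⅓ (g = 3*(-⅑) = -⅓ ≈ -0.33333)
w = 3 (w = 1*3 = 3)
(-10*((1 + G) + w))*g = -10*((1 - 15) + 3)*(-⅓) = -10*(-14 + 3)*(-⅓) = -10*(-11)*(-⅓) = 110*(-⅓) = -110/3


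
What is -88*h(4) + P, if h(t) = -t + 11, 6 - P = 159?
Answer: -769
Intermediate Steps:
P = -153 (P = 6 - 1*159 = 6 - 159 = -153)
h(t) = 11 - t
-88*h(4) + P = -88*(11 - 1*4) - 153 = -88*(11 - 4) - 153 = -88*7 - 153 = -616 - 153 = -769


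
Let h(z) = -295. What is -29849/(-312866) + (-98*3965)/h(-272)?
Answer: 24315829415/18459094 ≈ 1317.3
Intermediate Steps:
-29849/(-312866) + (-98*3965)/h(-272) = -29849/(-312866) - 98*3965/(-295) = -29849*(-1/312866) - 388570*(-1/295) = 29849/312866 + 77714/59 = 24315829415/18459094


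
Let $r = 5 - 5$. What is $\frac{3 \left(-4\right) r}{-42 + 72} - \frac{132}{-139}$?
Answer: $\frac{132}{139} \approx 0.94964$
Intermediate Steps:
$r = 0$ ($r = 5 - 5 = 0$)
$\frac{3 \left(-4\right) r}{-42 + 72} - \frac{132}{-139} = \frac{3 \left(-4\right) 0}{-42 + 72} - \frac{132}{-139} = \frac{\left(-12\right) 0}{30} - - \frac{132}{139} = 0 \cdot \frac{1}{30} + \frac{132}{139} = 0 + \frac{132}{139} = \frac{132}{139}$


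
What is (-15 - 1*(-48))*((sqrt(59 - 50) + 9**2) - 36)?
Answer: 1584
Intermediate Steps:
(-15 - 1*(-48))*((sqrt(59 - 50) + 9**2) - 36) = (-15 + 48)*((sqrt(9) + 81) - 36) = 33*((3 + 81) - 36) = 33*(84 - 36) = 33*48 = 1584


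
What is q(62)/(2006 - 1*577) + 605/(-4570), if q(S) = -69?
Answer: -235975/1306106 ≈ -0.18067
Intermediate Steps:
q(62)/(2006 - 1*577) + 605/(-4570) = -69/(2006 - 1*577) + 605/(-4570) = -69/(2006 - 577) + 605*(-1/4570) = -69/1429 - 121/914 = -235975/1306106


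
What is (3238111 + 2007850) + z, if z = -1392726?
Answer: 3853235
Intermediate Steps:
(3238111 + 2007850) + z = (3238111 + 2007850) - 1392726 = 5245961 - 1392726 = 3853235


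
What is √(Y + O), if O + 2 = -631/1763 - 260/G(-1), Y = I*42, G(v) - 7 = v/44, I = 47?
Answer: √566660283435415/541241 ≈ 43.982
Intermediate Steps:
G(v) = 7 + v/44
Y = 1974 (Y = 47*42 = 1974)
O = -21444919/541241 (O = -2 + (-631/1763 - 260/(7 + (1/44)*(-1))) = -2 + (-631*1/1763 - 260/(7 - 1/44)) = -2 + (-631/1763 - 260/307/44) = -2 + (-631/1763 - 260*44/307) = -2 + (-631/1763 - 11440/307) = -2 - 20362437/541241 = -21444919/541241 ≈ -39.622)
√(Y + O) = √(1974 - 21444919/541241) = √(1046964815/541241) = √566660283435415/541241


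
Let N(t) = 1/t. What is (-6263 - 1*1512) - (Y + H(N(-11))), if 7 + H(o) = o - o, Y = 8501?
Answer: -16269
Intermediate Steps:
H(o) = -7 (H(o) = -7 + (o - o) = -7 + 0 = -7)
(-6263 - 1*1512) - (Y + H(N(-11))) = (-6263 - 1*1512) - (8501 - 7) = (-6263 - 1512) - 1*8494 = -7775 - 8494 = -16269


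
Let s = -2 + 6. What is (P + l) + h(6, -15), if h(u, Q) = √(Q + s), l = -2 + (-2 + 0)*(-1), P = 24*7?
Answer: 168 + I*√11 ≈ 168.0 + 3.3166*I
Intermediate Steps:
P = 168
s = 4
l = 0 (l = -2 - 2*(-1) = -2 + 2 = 0)
h(u, Q) = √(4 + Q) (h(u, Q) = √(Q + 4) = √(4 + Q))
(P + l) + h(6, -15) = (168 + 0) + √(4 - 15) = 168 + √(-11) = 168 + I*√11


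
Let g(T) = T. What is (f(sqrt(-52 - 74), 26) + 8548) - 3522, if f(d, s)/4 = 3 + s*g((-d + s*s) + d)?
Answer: 75342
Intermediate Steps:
f(d, s) = 12 + 4*s**3 (f(d, s) = 4*(3 + s*((-d + s*s) + d)) = 4*(3 + s*((-d + s**2) + d)) = 4*(3 + s*((s**2 - d) + d)) = 4*(3 + s*s**2) = 4*(3 + s**3) = 12 + 4*s**3)
(f(sqrt(-52 - 74), 26) + 8548) - 3522 = ((12 + 4*26**3) + 8548) - 3522 = ((12 + 4*17576) + 8548) - 3522 = ((12 + 70304) + 8548) - 3522 = (70316 + 8548) - 3522 = 78864 - 3522 = 75342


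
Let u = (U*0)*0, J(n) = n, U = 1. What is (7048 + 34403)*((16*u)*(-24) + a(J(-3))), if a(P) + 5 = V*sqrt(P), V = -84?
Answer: -207255 - 3481884*I*sqrt(3) ≈ -2.0726e+5 - 6.0308e+6*I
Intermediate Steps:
a(P) = -5 - 84*sqrt(P)
u = 0 (u = (1*0)*0 = 0*0 = 0)
(7048 + 34403)*((16*u)*(-24) + a(J(-3))) = (7048 + 34403)*((16*0)*(-24) + (-5 - 84*I*sqrt(3))) = 41451*(0*(-24) + (-5 - 84*I*sqrt(3))) = 41451*(0 + (-5 - 84*I*sqrt(3))) = 41451*(-5 - 84*I*sqrt(3)) = -207255 - 3481884*I*sqrt(3)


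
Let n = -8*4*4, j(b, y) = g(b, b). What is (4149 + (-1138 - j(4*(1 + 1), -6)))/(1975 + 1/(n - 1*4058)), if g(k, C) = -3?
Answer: 12616604/8267349 ≈ 1.5261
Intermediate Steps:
j(b, y) = -3
n = -128 (n = -32*4 = -128)
(4149 + (-1138 - j(4*(1 + 1), -6)))/(1975 + 1/(n - 1*4058)) = (4149 + (-1138 - 1*(-3)))/(1975 + 1/(-128 - 1*4058)) = (4149 + (-1138 + 3))/(1975 + 1/(-128 - 4058)) = (4149 - 1135)/(1975 + 1/(-4186)) = 3014/(1975 - 1/4186) = 3014/(8267349/4186) = 3014*(4186/8267349) = 12616604/8267349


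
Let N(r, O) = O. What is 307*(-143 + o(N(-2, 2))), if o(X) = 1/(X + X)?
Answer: -175297/4 ≈ -43824.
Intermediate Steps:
o(X) = 1/(2*X)
307*(-143 + o(N(-2, 2))) = 307*(-143 + (½)/2) = 307*(-143 + (½)*(½)) = 307*(-143 + ¼) = 307*(-571/4) = -175297/4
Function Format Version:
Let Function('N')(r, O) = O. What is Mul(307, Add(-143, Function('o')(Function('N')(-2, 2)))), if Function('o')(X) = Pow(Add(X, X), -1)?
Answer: Rational(-175297, 4) ≈ -43824.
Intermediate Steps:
Function('o')(X) = Mul(Rational(1, 2), Pow(X, -1)) (Function('o')(X) = Pow(Mul(2, X), -1) = Mul(Rational(1, 2), Pow(X, -1)))
Mul(307, Add(-143, Function('o')(Function('N')(-2, 2)))) = Mul(307, Add(-143, Mul(Rational(1, 2), Pow(2, -1)))) = Mul(307, Add(-143, Mul(Rational(1, 2), Rational(1, 2)))) = Mul(307, Add(-143, Rational(1, 4))) = Mul(307, Rational(-571, 4)) = Rational(-175297, 4)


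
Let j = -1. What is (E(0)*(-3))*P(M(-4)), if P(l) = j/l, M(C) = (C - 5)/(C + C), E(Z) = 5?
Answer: 40/3 ≈ 13.333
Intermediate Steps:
M(C) = (-5 + C)/(2*C) (M(C) = (-5 + C)/((2*C)) = (-5 + C)*(1/(2*C)) = (-5 + C)/(2*C))
P(l) = -1/l
(E(0)*(-3))*P(M(-4)) = (5*(-3))*(-1/((½)*(-5 - 4)/(-4))) = -(-15)/((½)*(-¼)*(-9)) = -(-15)/9/8 = -(-15)*8/9 = -15*(-8/9) = 40/3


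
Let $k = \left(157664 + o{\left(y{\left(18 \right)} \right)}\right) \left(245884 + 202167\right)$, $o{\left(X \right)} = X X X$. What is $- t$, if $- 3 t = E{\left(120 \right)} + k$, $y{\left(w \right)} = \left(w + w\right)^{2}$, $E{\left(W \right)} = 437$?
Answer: $\frac{975380143940437}{3} \approx 3.2513 \cdot 10^{14}$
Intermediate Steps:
$y{\left(w \right)} = 4 w^{2}$ ($y{\left(w \right)} = \left(2 w\right)^{2} = 4 w^{2}$)
$o{\left(X \right)} = X^{3}$ ($o{\left(X \right)} = X^{2} X = X^{3}$)
$k = 975380143940000$ ($k = \left(157664 + \left(4 \cdot 18^{2}\right)^{3}\right) \left(245884 + 202167\right) = \left(157664 + \left(4 \cdot 324\right)^{3}\right) 448051 = \left(157664 + 1296^{3}\right) 448051 = \left(157664 + 2176782336\right) 448051 = 2176940000 \cdot 448051 = 975380143940000$)
$t = - \frac{975380143940437}{3}$ ($t = - \frac{437 + 975380143940000}{3} = \left(- \frac{1}{3}\right) 975380143940437 = - \frac{975380143940437}{3} \approx -3.2513 \cdot 10^{14}$)
$- t = \left(-1\right) \left(- \frac{975380143940437}{3}\right) = \frac{975380143940437}{3}$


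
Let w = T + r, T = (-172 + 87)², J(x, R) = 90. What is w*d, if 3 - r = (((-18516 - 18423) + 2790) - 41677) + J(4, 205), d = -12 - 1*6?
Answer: -1493352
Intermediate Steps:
d = -18 (d = -12 - 6 = -18)
T = 7225 (T = (-85)² = 7225)
r = 75739 (r = 3 - ((((-18516 - 18423) + 2790) - 41677) + 90) = 3 - (((-36939 + 2790) - 41677) + 90) = 3 - ((-34149 - 41677) + 90) = 3 - (-75826 + 90) = 3 - 1*(-75736) = 3 + 75736 = 75739)
w = 82964 (w = 7225 + 75739 = 82964)
w*d = 82964*(-18) = -1493352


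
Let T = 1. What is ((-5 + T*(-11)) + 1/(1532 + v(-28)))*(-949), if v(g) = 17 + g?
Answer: 1776455/117 ≈ 15183.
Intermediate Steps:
((-5 + T*(-11)) + 1/(1532 + v(-28)))*(-949) = ((-5 + 1*(-11)) + 1/(1532 + (17 - 28)))*(-949) = ((-5 - 11) + 1/(1532 - 11))*(-949) = (-16 + 1/1521)*(-949) = -24335/1521*(-949) = 1776455/117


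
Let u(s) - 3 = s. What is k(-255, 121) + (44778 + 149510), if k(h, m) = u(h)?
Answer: 194036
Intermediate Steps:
u(s) = 3 + s
k(h, m) = 3 + h
k(-255, 121) + (44778 + 149510) = (3 - 255) + (44778 + 149510) = -252 + 194288 = 194036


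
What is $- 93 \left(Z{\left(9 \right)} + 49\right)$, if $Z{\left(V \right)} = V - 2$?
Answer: $-5208$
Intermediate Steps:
$Z{\left(V \right)} = -2 + V$
$- 93 \left(Z{\left(9 \right)} + 49\right) = - 93 \left(\left(-2 + 9\right) + 49\right) = - 93 \left(7 + 49\right) = \left(-93\right) 56 = -5208$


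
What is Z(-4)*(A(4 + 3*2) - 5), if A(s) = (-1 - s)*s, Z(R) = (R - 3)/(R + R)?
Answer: -805/8 ≈ -100.63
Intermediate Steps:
Z(R) = (-3 + R)/(2*R) (Z(R) = (-3 + R)/((2*R)) = (-3 + R)*(1/(2*R)) = (-3 + R)/(2*R))
A(s) = s*(-1 - s)
Z(-4)*(A(4 + 3*2) - 5) = ((½)*(-3 - 4)/(-4))*(-(4 + 3*2)*(1 + (4 + 3*2)) - 5) = ((½)*(-¼)*(-7))*(-(4 + 6)*(1 + (4 + 6)) - 5) = 7*(-1*10*(1 + 10) - 5)/8 = 7*(-1*10*11 - 5)/8 = 7*(-110 - 5)/8 = (7/8)*(-115) = -805/8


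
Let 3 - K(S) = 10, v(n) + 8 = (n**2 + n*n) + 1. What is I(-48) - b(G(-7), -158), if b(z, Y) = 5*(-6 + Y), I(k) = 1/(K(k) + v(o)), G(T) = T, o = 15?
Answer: 357521/436 ≈ 820.00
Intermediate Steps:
v(n) = -7 + 2*n**2 (v(n) = -8 + ((n**2 + n*n) + 1) = -8 + ((n**2 + n**2) + 1) = -8 + (2*n**2 + 1) = -8 + (1 + 2*n**2) = -7 + 2*n**2)
K(S) = -7 (K(S) = 3 - 1*10 = 3 - 10 = -7)
I(k) = 1/436 (I(k) = 1/(-7 + (-7 + 2*15**2)) = 1/(-7 + (-7 + 2*225)) = 1/(-7 + (-7 + 450)) = 1/(-7 + 443) = 1/436)
b(z, Y) = -30 + 5*Y
I(-48) - b(G(-7), -158) = 1/436 - (-30 + 5*(-158)) = 1/436 - (-30 - 790) = 1/436 - 1*(-820) = 1/436 + 820 = 357521/436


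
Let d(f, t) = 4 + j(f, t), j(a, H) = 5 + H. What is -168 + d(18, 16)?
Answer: -143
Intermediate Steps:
d(f, t) = 9 + t (d(f, t) = 4 + (5 + t) = 9 + t)
-168 + d(18, 16) = -168 + (9 + 16) = -168 + 25 = -143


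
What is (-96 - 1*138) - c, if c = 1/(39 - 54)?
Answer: -3509/15 ≈ -233.93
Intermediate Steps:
c = -1/15 (c = 1/(-15) = -1/15 ≈ -0.066667)
(-96 - 1*138) - c = (-96 - 1*138) - 1*(-1/15) = (-96 - 138) + 1/15 = -234 + 1/15 = -3509/15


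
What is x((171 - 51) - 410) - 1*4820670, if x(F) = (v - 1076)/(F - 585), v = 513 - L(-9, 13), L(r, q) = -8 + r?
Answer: -602583672/125 ≈ -4.8207e+6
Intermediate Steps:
v = 530 (v = 513 - (-8 - 9) = 513 - 1*(-17) = 513 + 17 = 530)
x(F) = -546/(-585 + F) (x(F) = (530 - 1076)/(F - 585) = -546/(-585 + F))
x((171 - 51) - 410) - 1*4820670 = -546/(-585 + ((171 - 51) - 410)) - 1*4820670 = -546/(-585 + (120 - 410)) - 4820670 = -546/(-585 - 290) - 4820670 = -546/(-875) - 4820670 = -546*(-1/875) - 4820670 = 78/125 - 4820670 = -602583672/125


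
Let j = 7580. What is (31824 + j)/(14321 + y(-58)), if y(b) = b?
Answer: 39404/14263 ≈ 2.7627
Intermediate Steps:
(31824 + j)/(14321 + y(-58)) = (31824 + 7580)/(14321 - 58) = 39404/14263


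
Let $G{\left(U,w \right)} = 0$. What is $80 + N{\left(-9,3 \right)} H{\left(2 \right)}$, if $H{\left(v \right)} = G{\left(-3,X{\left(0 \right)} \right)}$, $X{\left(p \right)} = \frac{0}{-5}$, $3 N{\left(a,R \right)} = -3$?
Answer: $80$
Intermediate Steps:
$N{\left(a,R \right)} = -1$ ($N{\left(a,R \right)} = \frac{1}{3} \left(-3\right) = -1$)
$X{\left(p \right)} = 0$ ($X{\left(p \right)} = 0 \left(- \frac{1}{5}\right) = 0$)
$H{\left(v \right)} = 0$
$80 + N{\left(-9,3 \right)} H{\left(2 \right)} = 80 - 0 = 80 + 0 = 80$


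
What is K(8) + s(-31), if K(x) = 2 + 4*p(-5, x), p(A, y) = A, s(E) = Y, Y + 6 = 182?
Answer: 158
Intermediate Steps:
Y = 176 (Y = -6 + 182 = 176)
s(E) = 176
K(x) = -18 (K(x) = 2 + 4*(-5) = 2 - 20 = -18)
K(8) + s(-31) = -18 + 176 = 158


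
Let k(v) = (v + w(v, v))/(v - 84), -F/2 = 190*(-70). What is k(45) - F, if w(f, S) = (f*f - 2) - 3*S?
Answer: -1039333/39 ≈ -26650.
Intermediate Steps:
F = 26600 (F = -380*(-70) = -2*(-13300) = 26600)
w(f, S) = -2 + f² - 3*S (w(f, S) = (f² - 2) - 3*S = (-2 + f²) - 3*S = -2 + f² - 3*S)
k(v) = (-2 + v² - 2*v)/(-84 + v) (k(v) = (v + (-2 + v² - 3*v))/(v - 84) = (-2 + v² - 2*v)/(-84 + v))
k(45) - F = (-2 + 45² - 2*45)/(-84 + 45) - 1*26600 = (-2 + 2025 - 90)/(-39) - 26600 = -1/39*1933 - 26600 = -1933/39 - 26600 = -1039333/39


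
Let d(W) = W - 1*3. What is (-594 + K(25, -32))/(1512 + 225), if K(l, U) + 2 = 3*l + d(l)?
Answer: -499/1737 ≈ -0.28728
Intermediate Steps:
d(W) = -3 + W (d(W) = W - 3 = -3 + W)
K(l, U) = -5 + 4*l (K(l, U) = -2 + (3*l + (-3 + l)) = -2 + (-3 + 4*l) = -5 + 4*l)
(-594 + K(25, -32))/(1512 + 225) = (-594 + (-5 + 4*25))/(1512 + 225) = (-594 + (-5 + 100))/1737 = (-594 + 95)*(1/1737) = -499*1/1737 = -499/1737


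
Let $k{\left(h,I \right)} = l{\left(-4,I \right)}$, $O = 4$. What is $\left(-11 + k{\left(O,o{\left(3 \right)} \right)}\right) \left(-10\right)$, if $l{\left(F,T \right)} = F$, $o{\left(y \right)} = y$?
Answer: $150$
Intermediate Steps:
$k{\left(h,I \right)} = -4$
$\left(-11 + k{\left(O,o{\left(3 \right)} \right)}\right) \left(-10\right) = \left(-11 - 4\right) \left(-10\right) = \left(-15\right) \left(-10\right) = 150$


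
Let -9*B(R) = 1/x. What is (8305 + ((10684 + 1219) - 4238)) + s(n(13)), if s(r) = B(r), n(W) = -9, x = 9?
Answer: 1293569/81 ≈ 15970.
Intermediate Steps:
B(R) = -1/81 (B(R) = -⅑/9 = -⅑*⅑ = -1/81)
s(r) = -1/81
(8305 + ((10684 + 1219) - 4238)) + s(n(13)) = (8305 + ((10684 + 1219) - 4238)) - 1/81 = (8305 + (11903 - 4238)) - 1/81 = (8305 + 7665) - 1/81 = 15970 - 1/81 = 1293569/81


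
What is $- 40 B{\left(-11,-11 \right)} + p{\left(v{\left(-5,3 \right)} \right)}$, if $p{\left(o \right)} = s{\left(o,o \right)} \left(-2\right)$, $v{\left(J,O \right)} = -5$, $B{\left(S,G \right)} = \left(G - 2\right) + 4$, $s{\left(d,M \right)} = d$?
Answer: $370$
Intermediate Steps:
$B{\left(S,G \right)} = 2 + G$ ($B{\left(S,G \right)} = \left(-2 + G\right) + 4 = 2 + G$)
$p{\left(o \right)} = - 2 o$ ($p{\left(o \right)} = o \left(-2\right) = - 2 o$)
$- 40 B{\left(-11,-11 \right)} + p{\left(v{\left(-5,3 \right)} \right)} = - 40 \left(2 - 11\right) - -10 = \left(-40\right) \left(-9\right) + 10 = 360 + 10 = 370$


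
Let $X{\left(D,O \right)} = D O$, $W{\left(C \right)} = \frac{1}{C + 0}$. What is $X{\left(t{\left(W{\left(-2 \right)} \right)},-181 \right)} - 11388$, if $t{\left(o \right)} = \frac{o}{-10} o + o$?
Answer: $- \frac{451719}{40} \approx -11293.0$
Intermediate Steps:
$W{\left(C \right)} = \frac{1}{C}$
$t{\left(o \right)} = o - \frac{o^{2}}{10}$ ($t{\left(o \right)} = o \left(- \frac{1}{10}\right) o + o = - \frac{o}{10} o + o = - \frac{o^{2}}{10} + o = o - \frac{o^{2}}{10}$)
$X{\left(t{\left(W{\left(-2 \right)} \right)},-181 \right)} - 11388 = \frac{10 - \frac{1}{-2}}{10 \left(-2\right)} \left(-181\right) - 11388 = \frac{1}{10} \left(- \frac{1}{2}\right) \left(10 - - \frac{1}{2}\right) \left(-181\right) - 11388 = \frac{1}{10} \left(- \frac{1}{2}\right) \left(10 + \frac{1}{2}\right) \left(-181\right) - 11388 = \frac{1}{10} \left(- \frac{1}{2}\right) \frac{21}{2} \left(-181\right) - 11388 = \left(- \frac{21}{40}\right) \left(-181\right) - 11388 = \frac{3801}{40} - 11388 = - \frac{451719}{40}$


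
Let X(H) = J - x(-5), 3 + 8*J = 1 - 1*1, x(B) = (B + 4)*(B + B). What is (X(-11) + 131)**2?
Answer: 931225/64 ≈ 14550.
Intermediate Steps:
x(B) = 2*B*(4 + B) (x(B) = (4 + B)*(2*B) = 2*B*(4 + B))
J = -3/8 (J = -3/8 + (1 - 1*1)/8 = -3/8 + (1 - 1)/8 = -3/8 + (1/8)*0 = -3/8 + 0 = -3/8 ≈ -0.37500)
X(H) = -83/8 (X(H) = -3/8 - 2*(-5)*(4 - 5) = -3/8 - 2*(-5)*(-1) = -3/8 - 1*10 = -3/8 - 10 = -83/8)
(X(-11) + 131)**2 = (-83/8 + 131)**2 = (965/8)**2 = 931225/64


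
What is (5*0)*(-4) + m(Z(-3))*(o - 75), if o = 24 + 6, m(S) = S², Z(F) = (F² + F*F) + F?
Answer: -10125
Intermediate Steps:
Z(F) = F + 2*F² (Z(F) = (F² + F²) + F = 2*F² + F = F + 2*F²)
o = 30
(5*0)*(-4) + m(Z(-3))*(o - 75) = (5*0)*(-4) + (-3*(1 + 2*(-3)))²*(30 - 75) = 0*(-4) + (-3*(1 - 6))²*(-45) = 0 + (-3*(-5))²*(-45) = 0 + 15²*(-45) = 0 + 225*(-45) = 0 - 10125 = -10125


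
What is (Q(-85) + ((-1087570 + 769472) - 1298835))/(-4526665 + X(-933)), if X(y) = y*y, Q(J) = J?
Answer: 808509/1828088 ≈ 0.44227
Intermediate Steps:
X(y) = y²
(Q(-85) + ((-1087570 + 769472) - 1298835))/(-4526665 + X(-933)) = (-85 + ((-1087570 + 769472) - 1298835))/(-4526665 + (-933)²) = (-85 + (-318098 - 1298835))/(-4526665 + 870489) = (-85 - 1616933)/(-3656176) = -1617018*(-1/3656176) = 808509/1828088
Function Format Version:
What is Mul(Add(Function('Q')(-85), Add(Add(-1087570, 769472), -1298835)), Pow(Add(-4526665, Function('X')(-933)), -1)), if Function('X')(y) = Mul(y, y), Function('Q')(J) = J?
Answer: Rational(808509, 1828088) ≈ 0.44227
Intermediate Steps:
Function('X')(y) = Pow(y, 2)
Mul(Add(Function('Q')(-85), Add(Add(-1087570, 769472), -1298835)), Pow(Add(-4526665, Function('X')(-933)), -1)) = Mul(Add(-85, Add(Add(-1087570, 769472), -1298835)), Pow(Add(-4526665, Pow(-933, 2)), -1)) = Mul(Add(-85, Add(-318098, -1298835)), Pow(Add(-4526665, 870489), -1)) = Mul(Add(-85, -1616933), Pow(-3656176, -1)) = Mul(-1617018, Rational(-1, 3656176)) = Rational(808509, 1828088)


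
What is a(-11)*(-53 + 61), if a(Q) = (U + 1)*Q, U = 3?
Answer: -352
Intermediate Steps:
a(Q) = 4*Q (a(Q) = (3 + 1)*Q = 4*Q)
a(-11)*(-53 + 61) = (4*(-11))*(-53 + 61) = -44*8 = -352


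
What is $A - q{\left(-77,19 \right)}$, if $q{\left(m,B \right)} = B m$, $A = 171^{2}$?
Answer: $30704$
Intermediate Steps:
$A = 29241$
$A - q{\left(-77,19 \right)} = 29241 - 19 \left(-77\right) = 29241 - -1463 = 29241 + 1463 = 30704$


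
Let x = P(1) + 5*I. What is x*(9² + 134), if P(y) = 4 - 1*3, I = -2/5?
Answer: -215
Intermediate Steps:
I = -⅖ (I = -2*⅕ = -⅖ ≈ -0.40000)
P(y) = 1 (P(y) = 4 - 3 = 1)
x = -1 (x = 1 + 5*(-⅖) = 1 - 2 = -1)
x*(9² + 134) = -(9² + 134) = -(81 + 134) = -1*215 = -215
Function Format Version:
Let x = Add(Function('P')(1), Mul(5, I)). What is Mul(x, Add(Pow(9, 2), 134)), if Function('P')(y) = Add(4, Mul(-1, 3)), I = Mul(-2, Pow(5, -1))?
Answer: -215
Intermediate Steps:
I = Rational(-2, 5) (I = Mul(-2, Rational(1, 5)) = Rational(-2, 5) ≈ -0.40000)
Function('P')(y) = 1 (Function('P')(y) = Add(4, -3) = 1)
x = -1 (x = Add(1, Mul(5, Rational(-2, 5))) = Add(1, -2) = -1)
Mul(x, Add(Pow(9, 2), 134)) = Mul(-1, Add(Pow(9, 2), 134)) = Mul(-1, Add(81, 134)) = Mul(-1, 215) = -215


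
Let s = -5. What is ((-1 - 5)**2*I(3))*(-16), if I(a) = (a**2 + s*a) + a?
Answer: 1728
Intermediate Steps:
I(a) = a**2 - 4*a (I(a) = (a**2 - 5*a) + a = a**2 - 4*a)
((-1 - 5)**2*I(3))*(-16) = ((-1 - 5)**2*(3*(-4 + 3)))*(-16) = ((-6)**2*(3*(-1)))*(-16) = (36*(-3))*(-16) = -108*(-16) = 1728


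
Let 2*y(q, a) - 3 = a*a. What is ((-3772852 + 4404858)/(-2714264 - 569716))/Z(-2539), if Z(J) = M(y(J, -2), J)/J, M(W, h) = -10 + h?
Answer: -802331617/4185432510 ≈ -0.19170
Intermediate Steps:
y(q, a) = 3/2 + a²/2 (y(q, a) = 3/2 + (a*a)/2 = 3/2 + a²/2)
Z(J) = (-10 + J)/J
((-3772852 + 4404858)/(-2714264 - 569716))/Z(-2539) = ((-3772852 + 4404858)/(-2714264 - 569716))/(((-10 - 2539)/(-2539))) = (632006/(-3283980))/((-1/2539*(-2549))) = (632006*(-1/3283980))/(2549/2539) = -316003/1641990*2539/2549 = -802331617/4185432510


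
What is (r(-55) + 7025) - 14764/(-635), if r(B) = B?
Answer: 4440714/635 ≈ 6993.3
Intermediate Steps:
(r(-55) + 7025) - 14764/(-635) = (-55 + 7025) - 14764/(-635) = 6970 - 14764*(-1/635) = 6970 + 14764/635 = 4440714/635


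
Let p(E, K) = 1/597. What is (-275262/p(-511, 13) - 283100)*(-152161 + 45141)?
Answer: 17617045288280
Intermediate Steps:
p(E, K) = 1/597
(-275262/p(-511, 13) - 283100)*(-152161 + 45141) = (-275262/1/597 - 283100)*(-152161 + 45141) = (-275262*597 - 283100)*(-107020) = (-164331414 - 283100)*(-107020) = -164614514*(-107020) = 17617045288280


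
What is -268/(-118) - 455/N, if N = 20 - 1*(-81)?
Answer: -13311/5959 ≈ -2.2338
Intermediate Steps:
N = 101 (N = 20 + 81 = 101)
-268/(-118) - 455/N = -268/(-118) - 455/101 = -268*(-1/118) - 455*1/101 = 134/59 - 455/101 = -13311/5959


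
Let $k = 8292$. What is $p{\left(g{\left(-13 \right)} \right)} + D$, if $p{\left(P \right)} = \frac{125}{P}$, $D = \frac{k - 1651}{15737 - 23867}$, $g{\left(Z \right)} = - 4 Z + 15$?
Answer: $\frac{571303}{544710} \approx 1.0488$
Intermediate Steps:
$g{\left(Z \right)} = 15 - 4 Z$
$D = - \frac{6641}{8130}$ ($D = \frac{8292 - 1651}{15737 - 23867} = \frac{6641}{-8130} = 6641 \left(- \frac{1}{8130}\right) = - \frac{6641}{8130} \approx -0.81685$)
$p{\left(g{\left(-13 \right)} \right)} + D = \frac{125}{15 - -52} - \frac{6641}{8130} = \frac{125}{15 + 52} - \frac{6641}{8130} = \frac{125}{67} - \frac{6641}{8130} = \frac{571303}{544710}$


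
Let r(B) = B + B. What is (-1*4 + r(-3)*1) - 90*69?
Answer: -6220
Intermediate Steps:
r(B) = 2*B
(-1*4 + r(-3)*1) - 90*69 = (-1*4 + (2*(-3))*1) - 90*69 = (-4 - 6*1) - 6210 = (-4 - 6) - 6210 = -10 - 6210 = -6220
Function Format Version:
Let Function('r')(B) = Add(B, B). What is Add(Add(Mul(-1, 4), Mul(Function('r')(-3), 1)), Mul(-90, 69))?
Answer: -6220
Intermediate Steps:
Function('r')(B) = Mul(2, B)
Add(Add(Mul(-1, 4), Mul(Function('r')(-3), 1)), Mul(-90, 69)) = Add(Add(Mul(-1, 4), Mul(Mul(2, -3), 1)), Mul(-90, 69)) = Add(Add(-4, Mul(-6, 1)), -6210) = Add(Add(-4, -6), -6210) = Add(-10, -6210) = -6220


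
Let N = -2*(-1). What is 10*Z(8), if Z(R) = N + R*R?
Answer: 660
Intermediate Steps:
N = 2
Z(R) = 2 + R**2 (Z(R) = 2 + R*R = 2 + R**2)
10*Z(8) = 10*(2 + 8**2) = 10*(2 + 64) = 10*66 = 660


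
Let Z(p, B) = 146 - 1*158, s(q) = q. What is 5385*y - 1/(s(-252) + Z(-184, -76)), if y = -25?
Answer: -35540999/264 ≈ -1.3463e+5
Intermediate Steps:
Z(p, B) = -12 (Z(p, B) = 146 - 158 = -12)
5385*y - 1/(s(-252) + Z(-184, -76)) = 5385*(-25) - 1/(-252 - 12) = -134625 - 1/(-264) = -134625 - 1*(-1/264) = -134625 + 1/264 = -35540999/264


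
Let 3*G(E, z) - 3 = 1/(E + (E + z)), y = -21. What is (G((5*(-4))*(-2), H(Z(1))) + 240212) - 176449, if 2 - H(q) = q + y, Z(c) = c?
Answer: 19511785/306 ≈ 63764.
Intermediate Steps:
H(q) = 23 - q (H(q) = 2 - (q - 21) = 2 - (-21 + q) = 2 + (21 - q) = 23 - q)
G(E, z) = 1 + 1/(3*(z + 2*E)) (G(E, z) = 1 + 1/(3*(E + (E + z))) = 1 + 1/(3*(z + 2*E)))
(G((5*(-4))*(-2), H(Z(1))) + 240212) - 176449 = ((⅓ + (23 - 1*1) + 2*((5*(-4))*(-2)))/((23 - 1*1) + 2*((5*(-4))*(-2))) + 240212) - 176449 = ((⅓ + (23 - 1) + 2*(-20*(-2)))/((23 - 1) + 2*(-20*(-2))) + 240212) - 176449 = ((⅓ + 22 + 2*40)/(22 + 2*40) + 240212) - 176449 = ((⅓ + 22 + 80)/(22 + 80) + 240212) - 176449 = ((307/3)/102 + 240212) - 176449 = ((1/102)*(307/3) + 240212) - 176449 = (307/306 + 240212) - 176449 = 73505179/306 - 176449 = 19511785/306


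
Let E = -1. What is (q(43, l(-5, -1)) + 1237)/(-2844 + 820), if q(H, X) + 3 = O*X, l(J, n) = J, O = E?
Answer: -1239/2024 ≈ -0.61215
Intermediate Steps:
O = -1
q(H, X) = -3 - X
(q(43, l(-5, -1)) + 1237)/(-2844 + 820) = ((-3 - 1*(-5)) + 1237)/(-2844 + 820) = ((-3 + 5) + 1237)/(-2024) = (2 + 1237)*(-1/2024) = 1239*(-1/2024) = -1239/2024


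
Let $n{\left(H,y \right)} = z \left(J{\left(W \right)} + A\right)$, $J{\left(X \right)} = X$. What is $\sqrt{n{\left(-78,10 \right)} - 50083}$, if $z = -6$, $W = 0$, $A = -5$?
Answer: $i \sqrt{50053} \approx 223.73 i$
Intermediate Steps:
$n{\left(H,y \right)} = 30$ ($n{\left(H,y \right)} = - 6 \left(0 - 5\right) = \left(-6\right) \left(-5\right) = 30$)
$\sqrt{n{\left(-78,10 \right)} - 50083} = \sqrt{30 - 50083} = \sqrt{-50053} = i \sqrt{50053}$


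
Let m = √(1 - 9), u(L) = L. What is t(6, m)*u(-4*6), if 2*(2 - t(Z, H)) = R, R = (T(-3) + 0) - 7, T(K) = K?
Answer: -168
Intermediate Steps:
m = 2*I*√2 (m = √(-8) = 2*I*√2 ≈ 2.8284*I)
R = -10 (R = (-3 + 0) - 7 = -3 - 7 = -10)
t(Z, H) = 7 (t(Z, H) = 2 - ½*(-10) = 2 + 5 = 7)
t(6, m)*u(-4*6) = 7*(-4*6) = 7*(-24) = -168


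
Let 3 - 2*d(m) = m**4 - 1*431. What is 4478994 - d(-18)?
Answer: 4531265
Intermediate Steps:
d(m) = 217 - m**4/2 (d(m) = 3/2 - (m**4 - 1*431)/2 = 3/2 - (m**4 - 431)/2 = 3/2 - (-431 + m**4)/2 = 3/2 + (431/2 - m**4/2) = 217 - m**4/2)
4478994 - d(-18) = 4478994 - (217 - 1/2*(-18)**4) = 4478994 - (217 - 1/2*104976) = 4478994 - (217 - 52488) = 4478994 - 1*(-52271) = 4478994 + 52271 = 4531265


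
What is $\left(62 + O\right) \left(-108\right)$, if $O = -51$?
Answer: $-1188$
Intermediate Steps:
$\left(62 + O\right) \left(-108\right) = \left(62 - 51\right) \left(-108\right) = 11 \left(-108\right) = -1188$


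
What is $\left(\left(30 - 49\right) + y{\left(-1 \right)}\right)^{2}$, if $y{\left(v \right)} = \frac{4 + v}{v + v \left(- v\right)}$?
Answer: $\frac{1681}{4} \approx 420.25$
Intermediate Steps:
$y{\left(v \right)} = \frac{4 + v}{v - v^{2}}$
$\left(\left(30 - 49\right) + y{\left(-1 \right)}\right)^{2} = \left(\left(30 - 49\right) + \frac{-4 - -1}{\left(-1\right) \left(-1 - 1\right)}\right)^{2} = \left(\left(30 - 49\right) - \frac{-4 + 1}{-2}\right)^{2} = \left(-19 - \left(- \frac{1}{2}\right) \left(-3\right)\right)^{2} = \left(-19 - \frac{3}{2}\right)^{2} = \left(- \frac{41}{2}\right)^{2} = \frac{1681}{4}$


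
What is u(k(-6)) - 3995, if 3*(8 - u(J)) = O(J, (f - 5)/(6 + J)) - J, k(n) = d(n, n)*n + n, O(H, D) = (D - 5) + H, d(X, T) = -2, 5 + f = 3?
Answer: -143465/36 ≈ -3985.1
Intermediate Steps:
f = -2 (f = -5 + 3 = -2)
O(H, D) = -5 + D + H (O(H, D) = (-5 + D) + H = -5 + D + H)
k(n) = -n (k(n) = -2*n + n = -n)
u(J) = 29/3 + 7/(3*(6 + J)) (u(J) = 8 - ((-5 + (-2 - 5)/(6 + J) + J) - J)/3 = 8 - ((-5 - 7/(6 + J) + J) - J)/3 = 8 - ((-5 + J - 7/(6 + J)) - J)/3 = 8 - (-5 - 7/(6 + J))/3 = 8 + (5/3 + 7/(3*(6 + J))) = 29/3 + 7/(3*(6 + J)))
u(k(-6)) - 3995 = (181 + 29*(-1*(-6)))/(3*(6 - 1*(-6))) - 3995 = (181 + 29*6)/(3*(6 + 6)) - 3995 = (⅓)*(181 + 174)/12 - 3995 = (⅓)*(1/12)*355 - 3995 = 355/36 - 3995 = -143465/36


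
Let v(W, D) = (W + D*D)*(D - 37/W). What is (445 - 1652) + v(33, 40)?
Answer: 2055308/33 ≈ 62282.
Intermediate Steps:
v(W, D) = (D - 37/W)*(W + D²) (v(W, D) = (W + D²)*(D - 37/W) = (D - 37/W)*(W + D²))
(445 - 1652) + v(33, 40) = (445 - 1652) + (-37 + 40³ + 40*33 - 37*40²/33) = -1207 + (-37 + 64000 + 1320 - 37*1600*1/33) = -1207 + (-37 + 64000 + 1320 - 59200/33) = -1207 + 2095139/33 = 2055308/33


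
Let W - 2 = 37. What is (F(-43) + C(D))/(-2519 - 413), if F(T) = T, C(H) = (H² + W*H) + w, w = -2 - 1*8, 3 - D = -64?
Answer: -7049/2932 ≈ -2.4042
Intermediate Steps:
D = 67 (D = 3 - 1*(-64) = 3 + 64 = 67)
w = -10 (w = -2 - 8 = -10)
W = 39 (W = 2 + 37 = 39)
C(H) = -10 + H² + 39*H (C(H) = (H² + 39*H) - 10 = -10 + H² + 39*H)
(F(-43) + C(D))/(-2519 - 413) = (-43 + (-10 + 67² + 39*67))/(-2519 - 413) = (-43 + (-10 + 4489 + 2613))/(-2932) = (-43 + 7092)*(-1/2932) = 7049*(-1/2932) = -7049/2932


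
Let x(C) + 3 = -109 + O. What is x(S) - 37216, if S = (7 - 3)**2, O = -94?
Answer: -37422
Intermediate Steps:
S = 16 (S = 4**2 = 16)
x(C) = -206 (x(C) = -3 + (-109 - 94) = -3 - 203 = -206)
x(S) - 37216 = -206 - 37216 = -37422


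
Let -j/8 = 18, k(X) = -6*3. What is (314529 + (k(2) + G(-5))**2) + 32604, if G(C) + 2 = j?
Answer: 374029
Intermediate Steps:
k(X) = -18
j = -144 (j = -8*18 = -144)
G(C) = -146 (G(C) = -2 - 144 = -146)
(314529 + (k(2) + G(-5))**2) + 32604 = (314529 + (-18 - 146)**2) + 32604 = (314529 + (-164)**2) + 32604 = (314529 + 26896) + 32604 = 341425 + 32604 = 374029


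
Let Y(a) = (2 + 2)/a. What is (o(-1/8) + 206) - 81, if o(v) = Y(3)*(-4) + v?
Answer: 2869/24 ≈ 119.54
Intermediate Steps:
Y(a) = 4/a
o(v) = -16/3 + v (o(v) = (4/3)*(-4) + v = -16/3 + v)
(o(-1/8) + 206) - 81 = ((-16/3 - 1/8) + 206) - 81 = (-131/24 + 206) - 81 = 4813/24 - 81 = 2869/24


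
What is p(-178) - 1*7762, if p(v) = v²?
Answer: 23922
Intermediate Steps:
p(-178) - 1*7762 = (-178)² - 1*7762 = 31684 - 7762 = 23922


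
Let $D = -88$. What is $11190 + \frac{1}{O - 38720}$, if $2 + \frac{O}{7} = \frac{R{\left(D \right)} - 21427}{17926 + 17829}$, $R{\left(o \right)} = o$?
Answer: $\frac{3099819719299}{277016955} \approx 11190.0$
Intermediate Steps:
$O = - \frac{130235}{7151}$ ($O = -14 + 7 \frac{-88 - 21427}{17926 + 17829} = -14 + 7 \left(- \frac{21515}{35755}\right) = -14 + 7 \left(\left(-21515\right) \frac{1}{35755}\right) = -14 + 7 \left(- \frac{4303}{7151}\right) = -14 - \frac{30121}{7151} = - \frac{130235}{7151} \approx -18.212$)
$11190 + \frac{1}{O - 38720} = 11190 + \frac{1}{- \frac{130235}{7151} - 38720} = 11190 + \frac{1}{- \frac{277016955}{7151}} = 11190 - \frac{7151}{277016955} = \frac{3099819719299}{277016955}$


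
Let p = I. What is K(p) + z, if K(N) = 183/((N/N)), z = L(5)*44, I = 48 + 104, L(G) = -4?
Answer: 7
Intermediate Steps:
I = 152
z = -176 (z = -4*44 = -176)
p = 152
K(N) = 183 (K(N) = 183/1 = 183*1 = 183)
K(p) + z = 183 - 176 = 7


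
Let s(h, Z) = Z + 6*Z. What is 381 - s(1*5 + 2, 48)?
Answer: 45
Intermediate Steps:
s(h, Z) = 7*Z
381 - s(1*5 + 2, 48) = 381 - 7*48 = 381 - 1*336 = 381 - 336 = 45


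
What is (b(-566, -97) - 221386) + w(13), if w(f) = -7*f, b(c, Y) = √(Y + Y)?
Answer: -221477 + I*√194 ≈ -2.2148e+5 + 13.928*I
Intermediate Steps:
b(c, Y) = √2*√Y (b(c, Y) = √(2*Y) = √2*√Y)
(b(-566, -97) - 221386) + w(13) = (√2*√(-97) - 221386) - 7*13 = (√2*(I*√97) - 221386) - 91 = (I*√194 - 221386) - 91 = (-221386 + I*√194) - 91 = -221477 + I*√194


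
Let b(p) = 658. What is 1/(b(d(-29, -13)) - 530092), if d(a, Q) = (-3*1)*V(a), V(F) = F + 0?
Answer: -1/529434 ≈ -1.8888e-6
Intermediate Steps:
V(F) = F
d(a, Q) = -3*a (d(a, Q) = (-3*1)*a = -3*a)
1/(b(d(-29, -13)) - 530092) = 1/(658 - 530092) = 1/(-529434) = -1/529434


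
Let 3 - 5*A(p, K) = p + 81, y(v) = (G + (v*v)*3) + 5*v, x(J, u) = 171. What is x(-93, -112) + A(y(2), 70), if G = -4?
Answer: 759/5 ≈ 151.80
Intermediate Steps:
y(v) = -4 + 3*v² + 5*v (y(v) = (-4 + (v*v)*3) + 5*v = (-4 + v²*3) + 5*v = (-4 + 3*v²) + 5*v = -4 + 3*v² + 5*v)
A(p, K) = -78/5 - p/5 (A(p, K) = ⅗ - (p + 81)/5 = ⅗ - (81 + p)/5 = ⅗ + (-81/5 - p/5) = -78/5 - p/5)
x(-93, -112) + A(y(2), 70) = 171 + (-78/5 - (-4 + 3*2² + 5*2)/5) = 171 + (-78/5 - (-4 + 3*4 + 10)/5) = 171 + (-78/5 - (-4 + 12 + 10)/5) = 171 + (-78/5 - ⅕*18) = 171 + (-78/5 - 18/5) = 171 - 96/5 = 759/5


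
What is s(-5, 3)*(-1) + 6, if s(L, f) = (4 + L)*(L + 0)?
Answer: 1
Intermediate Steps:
s(L, f) = L*(4 + L) (s(L, f) = (4 + L)*L = L*(4 + L))
s(-5, 3)*(-1) + 6 = -5*(4 - 5)*(-1) + 6 = -5*(-1)*(-1) + 6 = 5*(-1) + 6 = -5 + 6 = 1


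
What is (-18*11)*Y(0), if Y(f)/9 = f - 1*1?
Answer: 1782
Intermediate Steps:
Y(f) = -9 + 9*f (Y(f) = 9*(f - 1*1) = 9*(f - 1) = 9*(-1 + f) = -9 + 9*f)
(-18*11)*Y(0) = (-18*11)*(-9 + 9*0) = -198*(-9 + 0) = -198*(-9) = 1782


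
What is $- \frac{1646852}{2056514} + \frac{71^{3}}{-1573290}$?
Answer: $- \frac{1663512382667}{1617746455530} \approx -1.0283$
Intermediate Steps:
$- \frac{1646852}{2056514} + \frac{71^{3}}{-1573290} = \left(-1646852\right) \frac{1}{2056514} + 357911 \left(- \frac{1}{1573290}\right) = - \frac{823426}{1028257} - \frac{357911}{1573290} = - \frac{1663512382667}{1617746455530}$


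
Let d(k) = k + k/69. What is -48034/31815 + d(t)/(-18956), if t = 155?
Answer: -214870529/141540390 ≈ -1.5181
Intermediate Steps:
d(k) = 70*k/69 (d(k) = k + k*(1/69) = k + k/69 = 70*k/69)
-48034/31815 + d(t)/(-18956) = -48034/31815 + ((70/69)*155)/(-18956) = -48034*1/31815 + (10850/69)*(-1/18956) = -6862/4545 - 775/93426 = -214870529/141540390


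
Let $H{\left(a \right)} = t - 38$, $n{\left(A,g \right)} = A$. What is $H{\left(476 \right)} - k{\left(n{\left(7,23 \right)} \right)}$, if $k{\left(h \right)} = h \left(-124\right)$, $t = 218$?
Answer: $1048$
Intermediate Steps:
$H{\left(a \right)} = 180$ ($H{\left(a \right)} = 218 - 38 = 180$)
$k{\left(h \right)} = - 124 h$
$H{\left(476 \right)} - k{\left(n{\left(7,23 \right)} \right)} = 180 - \left(-124\right) 7 = 180 - -868 = 180 + 868 = 1048$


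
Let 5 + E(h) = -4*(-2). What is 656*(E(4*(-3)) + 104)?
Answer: 70192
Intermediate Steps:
E(h) = 3 (E(h) = -5 - 4*(-2) = -5 + 8 = 3)
656*(E(4*(-3)) + 104) = 656*(3 + 104) = 656*107 = 70192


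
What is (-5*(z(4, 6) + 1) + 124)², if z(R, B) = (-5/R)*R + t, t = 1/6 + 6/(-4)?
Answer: 204304/9 ≈ 22700.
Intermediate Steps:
t = -4/3 (t = 1*(⅙) + 6*(-¼) = ⅙ - 3/2 = -4/3 ≈ -1.3333)
z(R, B) = -19/3 (z(R, B) = (-5/R)*R - 4/3 = -5 - 4/3 = -19/3)
(-5*(z(4, 6) + 1) + 124)² = (-5*(-19/3 + 1) + 124)² = (-5*(-16/3) + 124)² = (80/3 + 124)² = (452/3)² = 204304/9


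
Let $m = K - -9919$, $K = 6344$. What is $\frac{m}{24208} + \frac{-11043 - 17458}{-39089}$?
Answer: $\frac{1325656615}{946266512} \approx 1.4009$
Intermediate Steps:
$m = 16263$ ($m = 6344 - -9919 = 6344 + 9919 = 16263$)
$\frac{m}{24208} + \frac{-11043 - 17458}{-39089} = \frac{16263}{24208} + \frac{-11043 - 17458}{-39089} = 16263 \cdot \frac{1}{24208} - - \frac{28501}{39089} = \frac{16263}{24208} + \frac{28501}{39089} = \frac{1325656615}{946266512}$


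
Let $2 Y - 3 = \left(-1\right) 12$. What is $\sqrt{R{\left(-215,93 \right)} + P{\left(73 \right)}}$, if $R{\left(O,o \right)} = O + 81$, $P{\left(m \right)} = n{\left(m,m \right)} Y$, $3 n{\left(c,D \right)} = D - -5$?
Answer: $i \sqrt{251} \approx 15.843 i$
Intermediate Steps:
$n{\left(c,D \right)} = \frac{5}{3} + \frac{D}{3}$ ($n{\left(c,D \right)} = \frac{D - -5}{3} = \frac{D + 5}{3} = \frac{5 + D}{3} = \frac{5}{3} + \frac{D}{3}$)
$Y = - \frac{9}{2}$ ($Y = \frac{3}{2} + \frac{\left(-1\right) 12}{2} = \frac{3}{2} + \frac{1}{2} \left(-12\right) = \frac{3}{2} - 6 = - \frac{9}{2} \approx -4.5$)
$P{\left(m \right)} = - \frac{15}{2} - \frac{3 m}{2}$ ($P{\left(m \right)} = \left(\frac{5}{3} + \frac{m}{3}\right) \left(- \frac{9}{2}\right) = - \frac{15}{2} - \frac{3 m}{2}$)
$R{\left(O,o \right)} = 81 + O$
$\sqrt{R{\left(-215,93 \right)} + P{\left(73 \right)}} = \sqrt{\left(81 - 215\right) - 117} = \sqrt{-134 - 117} = \sqrt{-251} = i \sqrt{251}$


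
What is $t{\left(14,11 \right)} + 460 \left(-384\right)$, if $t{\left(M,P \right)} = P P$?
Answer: $-176519$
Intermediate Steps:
$t{\left(M,P \right)} = P^{2}$
$t{\left(14,11 \right)} + 460 \left(-384\right) = 11^{2} + 460 \left(-384\right) = 121 - 176640 = -176519$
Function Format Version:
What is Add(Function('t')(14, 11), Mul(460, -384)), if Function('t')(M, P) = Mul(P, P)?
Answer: -176519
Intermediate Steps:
Function('t')(M, P) = Pow(P, 2)
Add(Function('t')(14, 11), Mul(460, -384)) = Add(Pow(11, 2), Mul(460, -384)) = Add(121, -176640) = -176519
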